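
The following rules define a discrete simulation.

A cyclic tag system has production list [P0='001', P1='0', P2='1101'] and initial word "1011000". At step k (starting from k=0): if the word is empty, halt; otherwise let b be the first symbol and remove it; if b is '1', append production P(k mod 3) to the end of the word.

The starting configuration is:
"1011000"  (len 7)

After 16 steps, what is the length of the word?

step 0: "1011000"  (len 7)
step 1: "011000001"  (len 9)
step 2: "11000001"  (len 8)
step 3: "10000011101"  (len 11)
step 4: "0000011101001"  (len 13)
step 5: "000011101001"  (len 12)
step 6: "00011101001"  (len 11)
step 7: "0011101001"  (len 10)
step 8: "011101001"  (len 9)
step 9: "11101001"  (len 8)
step 10: "1101001001"  (len 10)
step 11: "1010010010"  (len 10)
step 12: "0100100101101"  (len 13)
step 13: "100100101101"  (len 12)
step 14: "001001011010"  (len 12)
step 15: "01001011010"  (len 11)
step 16: "1001011010"  (len 10)

10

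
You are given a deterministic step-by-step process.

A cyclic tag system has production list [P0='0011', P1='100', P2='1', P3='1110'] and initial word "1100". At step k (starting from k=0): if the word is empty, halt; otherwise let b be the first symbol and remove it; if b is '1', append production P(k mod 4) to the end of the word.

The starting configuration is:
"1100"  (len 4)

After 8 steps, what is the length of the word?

8

0) "1100"  (len 4)
1) "1000011"  (len 7)
2) "000011100"  (len 9)
3) "00011100"  (len 8)
4) "0011100"  (len 7)
5) "011100"  (len 6)
6) "11100"  (len 5)
7) "11001"  (len 5)
8) "10011110"  (len 8)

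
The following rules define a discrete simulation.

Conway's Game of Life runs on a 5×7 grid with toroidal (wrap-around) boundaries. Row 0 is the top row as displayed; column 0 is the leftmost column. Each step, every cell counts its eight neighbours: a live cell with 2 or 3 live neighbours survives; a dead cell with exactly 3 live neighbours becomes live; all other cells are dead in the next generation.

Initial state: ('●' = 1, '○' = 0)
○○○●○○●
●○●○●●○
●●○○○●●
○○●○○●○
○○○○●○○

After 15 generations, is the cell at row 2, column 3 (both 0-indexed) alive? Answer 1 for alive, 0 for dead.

0

t=0: ○○○●○○●
●○●○●●○
●●○○○●●
○○●○○●○
○○○○●○○
t=1: ○○○●○○●
○○●●●○○
●○●●○○○
●●○○●●○
○○○●●●○
t=2: ○○○○○○○
○●○○●○○
●○○○○●●
●●○○○●○
●○●●○○○
t=3: ○●●●○○○
●○○○○●●
○○○○●●○
○○●○●●○
●○●○○○●
t=4: ○○●●○●○
●●●●○●●
○○○●○○○
○●○○●○○
●○○○●●●
t=5: ○○○○○○○
●●○○○●●
○○○●○●●
●○○●●○●
●●●○○○●
t=6: ○○●○○●○
●○○○●●○
○●●●○○○
○○○●●○○
○●●●○●●
t=7: ●○●○○○○
○○○○●●●
○●●○○●○
●○○○○●○
○●○○○●●
t=8: ●●○○●○○
●○●●●●●
●●○○○○○
●○●○●●○
○●○○○●○
t=9: ○○○○○○○
○○●●●●○
○○○○○○○
●○●○●●○
○○●●○●○
t=10: ○○○○○●○
○○○●●○○
○●●○○○●
○●●○●●●
○●●●○●●
t=11: ○○○○○●●
○○●●●●○
○●○○○○●
○○○○●○○
○●○●○○○
t=12: ○○○○○●●
●○●●●○○
○○●○○○○
●○●○○○○
○○○○●●○
t=13: ○○○○○○●
○●●●●●●
○○●○○○○
○●○●○○○
○○○○●●○
t=14: ●○●○○○●
●●●●●●●
●○○○○●○
○○●●●○○
○○○○●●○
t=15: ○○●○○○○
○○●●●○○
●○○○○○○
○○○●○○●
○●●○●●●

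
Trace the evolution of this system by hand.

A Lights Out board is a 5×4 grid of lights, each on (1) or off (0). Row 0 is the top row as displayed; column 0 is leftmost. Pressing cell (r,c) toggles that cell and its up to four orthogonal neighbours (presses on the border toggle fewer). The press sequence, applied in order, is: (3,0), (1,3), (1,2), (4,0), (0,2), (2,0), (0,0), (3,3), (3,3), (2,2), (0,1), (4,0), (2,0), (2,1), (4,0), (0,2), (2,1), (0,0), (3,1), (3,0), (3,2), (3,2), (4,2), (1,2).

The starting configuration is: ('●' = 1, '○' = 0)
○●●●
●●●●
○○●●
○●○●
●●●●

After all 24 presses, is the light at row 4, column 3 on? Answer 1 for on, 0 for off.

gen 0: ○●●●
●●●●
○○●●
○●○●
●●●●
gen 1: ○●●●
●●●●
●○●●
●○○●
○●●●
gen 2: ○●●○
●●○○
●○●○
●○○●
○●●●
gen 3: ○●○○
●○●●
●○○○
●○○●
○●●●
gen 4: ○●○○
●○●●
●○○○
○○○●
●○●●
gen 5: ○○●●
●○○●
●○○○
○○○●
●○●●
gen 6: ○○●●
○○○●
○●○○
●○○●
●○●●
gen 7: ●●●●
●○○●
○●○○
●○○●
●○●●
gen 8: ●●●●
●○○●
○●○●
●○●○
●○●○
gen 9: ●●●●
●○○●
○●○○
●○○●
●○●●
gen 10: ●●●●
●○●●
○○●●
●○●●
●○●●
gen 11: ○○○●
●●●●
○○●●
●○●●
●○●●
gen 12: ○○○●
●●●●
○○●●
○○●●
○●●●
gen 13: ○○○●
○●●●
●●●●
●○●●
○●●●
gen 14: ○○○●
○○●●
○○○●
●●●●
○●●●
gen 15: ○○○●
○○●●
○○○●
○●●●
●○●●
gen 16: ○●●○
○○○●
○○○●
○●●●
●○●●
gen 17: ○●●○
○●○●
●●●●
○○●●
●○●●
gen 18: ●○●○
●●○●
●●●●
○○●●
●○●●
gen 19: ●○●○
●●○●
●○●●
●●○●
●●●●
gen 20: ●○●○
●●○●
○○●●
○○○●
○●●●
gen 21: ●○●○
●●○●
○○○●
○●●○
○●○●
gen 22: ●○●○
●●○●
○○●●
○○○●
○●●●
gen 23: ●○●○
●●○●
○○●●
○○●●
○○○○
gen 24: ●○○○
●○●○
○○○●
○○●●
○○○○

0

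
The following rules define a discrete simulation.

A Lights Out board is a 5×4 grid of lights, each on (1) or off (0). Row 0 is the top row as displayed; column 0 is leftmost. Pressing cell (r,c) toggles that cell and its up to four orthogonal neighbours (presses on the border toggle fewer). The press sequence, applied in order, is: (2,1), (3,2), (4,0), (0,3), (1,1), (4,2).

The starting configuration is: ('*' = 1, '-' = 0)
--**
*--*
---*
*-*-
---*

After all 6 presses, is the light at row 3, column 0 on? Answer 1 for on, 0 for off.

0

t=0: --**
*--*
---*
*-*-
---*
t=1: --**
**-*
****
***-
---*
t=2: --**
**-*
**-*
*--*
--**
t=3: --**
**-*
**-*
---*
****
t=4: ----
**--
**-*
---*
****
t=5: -*--
--*-
*--*
---*
****
t=6: -*--
--*-
*--*
--**
*---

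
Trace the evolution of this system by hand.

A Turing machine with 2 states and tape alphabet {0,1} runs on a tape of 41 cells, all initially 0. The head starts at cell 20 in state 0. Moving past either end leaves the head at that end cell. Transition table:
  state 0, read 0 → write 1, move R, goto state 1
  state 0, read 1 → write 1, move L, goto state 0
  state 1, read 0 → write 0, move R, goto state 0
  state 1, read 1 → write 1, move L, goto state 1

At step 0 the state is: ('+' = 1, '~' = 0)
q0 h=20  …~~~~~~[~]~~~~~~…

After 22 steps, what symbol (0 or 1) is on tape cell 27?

0

gen 0: q0 h=20  …~~~~~~[~]~~~~~~…
gen 1: q1 h=21  …~~~~~+[~]~~~~~~…
gen 2: q0 h=22  …~~~~+~[~]~~~~~~…
gen 3: q1 h=23  …~~~+~+[~]~~~~~~…
gen 4: q0 h=24  …~~+~+~[~]~~~~~~…
gen 5: q1 h=25  …~+~+~+[~]~~~~~~…
gen 6: q0 h=26  …+~+~+~[~]~~~~~~…
gen 7: q1 h=27  …~+~+~+[~]~~~~~~…
gen 8: q0 h=28  …+~+~+~[~]~~~~~~…
gen 9: q1 h=29  …~+~+~+[~]~~~~~~…
gen 10: q0 h=30  …+~+~+~[~]~~~~~~…
gen 11: q1 h=31  …~+~+~+[~]~~~~~~…
gen 12: q0 h=32  …+~+~+~[~]~~~~~~…
gen 13: q1 h=33  …~+~+~+[~]~~~~~~…
gen 14: q0 h=34  …+~+~+~[~]~~~~~~|
gen 15: q1 h=35  …~+~+~+[~]~~~~~|
gen 16: q0 h=36  …+~+~+~[~]~~~~|
gen 17: q1 h=37  …~+~+~+[~]~~~|
gen 18: q0 h=38  …+~+~+~[~]~~|
gen 19: q1 h=39  …~+~+~+[~]~|
gen 20: q0 h=40  …+~+~+~[~]|
gen 21: q1 h=40  …+~+~+~[+]|
gen 22: q1 h=39  …~+~+~+[~]+|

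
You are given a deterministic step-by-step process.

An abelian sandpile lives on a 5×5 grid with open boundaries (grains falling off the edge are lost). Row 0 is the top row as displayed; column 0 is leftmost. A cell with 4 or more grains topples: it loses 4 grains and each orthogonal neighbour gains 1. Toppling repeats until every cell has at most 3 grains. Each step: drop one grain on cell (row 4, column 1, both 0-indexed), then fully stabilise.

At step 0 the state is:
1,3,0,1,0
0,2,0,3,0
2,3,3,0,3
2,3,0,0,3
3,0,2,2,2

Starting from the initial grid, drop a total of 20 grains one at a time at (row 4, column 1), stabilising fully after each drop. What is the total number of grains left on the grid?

t=0: 1,3,0,1,0
0,2,0,3,0
2,3,3,0,3
2,3,0,0,3
3,0,2,2,2
t=1: 1,3,0,1,0
0,2,0,3,0
2,3,3,0,3
2,3,0,0,3
3,1,2,2,2
t=2: 1,3,0,1,0
0,2,0,3,0
2,3,3,0,3
2,3,0,0,3
3,2,2,2,2
t=3: 1,3,0,1,0
0,2,0,3,0
2,3,3,0,3
2,3,0,0,3
3,3,2,2,2
t=4: 1,3,0,1,0
1,3,1,3,0
0,2,0,1,3
1,2,2,0,3
1,2,3,2,2
t=5: 1,3,0,1,0
1,3,1,3,0
0,2,0,1,3
1,2,2,0,3
1,3,3,2,2
t=6: 1,3,0,1,0
1,3,1,3,0
0,2,0,1,3
1,3,3,0,3
2,1,0,3,2
t=7: 1,3,0,1,0
1,3,1,3,0
0,2,0,1,3
1,3,3,0,3
2,2,0,3,2
t=8: 1,3,0,1,0
1,3,1,3,0
0,2,0,1,3
1,3,3,0,3
2,3,0,3,2
t=9: 1,3,0,1,0
1,3,1,3,0
0,3,1,1,3
2,1,0,1,3
3,1,2,3,2
t=10: 1,3,0,1,0
1,3,1,3,0
0,3,1,1,3
2,1,0,1,3
3,2,2,3,2
t=11: 1,3,0,1,0
1,3,1,3,0
0,3,1,1,3
2,1,0,1,3
3,3,2,3,2
t=12: 1,3,0,1,0
1,3,1,3,0
0,3,1,1,3
3,2,0,1,3
0,1,3,3,2
t=13: 1,3,0,1,0
1,3,1,3,0
0,3,1,1,3
3,2,0,1,3
0,2,3,3,2
t=14: 1,3,0,1,0
1,3,1,3,0
0,3,1,1,3
3,2,0,1,3
0,3,3,3,2
t=15: 1,3,0,1,0
1,3,1,3,0
0,3,1,1,3
3,3,1,2,3
1,1,1,0,3
t=16: 1,3,0,1,0
1,3,1,3,0
0,3,1,1,3
3,3,1,2,3
1,2,1,0,3
t=17: 1,3,0,1,0
1,3,1,3,0
0,3,1,1,3
3,3,1,2,3
1,3,1,0,3
t=18: 2,0,1,1,0
2,1,2,3,0
2,1,2,1,3
0,2,2,2,3
3,1,2,0,3
t=19: 2,0,1,1,0
2,1,2,3,0
2,1,2,1,3
0,2,2,2,3
3,2,2,0,3
t=20: 2,0,1,1,0
2,1,2,3,0
2,1,2,1,3
0,2,2,2,3
3,3,2,0,3

41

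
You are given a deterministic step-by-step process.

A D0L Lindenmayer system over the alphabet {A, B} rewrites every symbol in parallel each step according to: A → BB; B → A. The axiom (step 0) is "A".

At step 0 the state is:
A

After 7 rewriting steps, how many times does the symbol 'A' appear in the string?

0

[0] A
[1] BB
[2] AA
[3] BBBB
[4] AAAA
[5] BBBBBBBB
[6] AAAAAAAA
[7] BBBBBBBBBBBBBBBB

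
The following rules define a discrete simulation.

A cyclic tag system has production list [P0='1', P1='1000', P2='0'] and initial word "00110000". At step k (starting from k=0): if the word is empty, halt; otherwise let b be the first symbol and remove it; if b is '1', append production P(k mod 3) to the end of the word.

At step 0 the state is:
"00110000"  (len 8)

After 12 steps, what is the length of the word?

4

t=0: "00110000"  (len 8)
t=1: "0110000"  (len 7)
t=2: "110000"  (len 6)
t=3: "100000"  (len 6)
t=4: "000001"  (len 6)
t=5: "00001"  (len 5)
t=6: "0001"  (len 4)
t=7: "001"  (len 3)
t=8: "01"  (len 2)
t=9: "1"  (len 1)
t=10: "1"  (len 1)
t=11: "1000"  (len 4)
t=12: "0000"  (len 4)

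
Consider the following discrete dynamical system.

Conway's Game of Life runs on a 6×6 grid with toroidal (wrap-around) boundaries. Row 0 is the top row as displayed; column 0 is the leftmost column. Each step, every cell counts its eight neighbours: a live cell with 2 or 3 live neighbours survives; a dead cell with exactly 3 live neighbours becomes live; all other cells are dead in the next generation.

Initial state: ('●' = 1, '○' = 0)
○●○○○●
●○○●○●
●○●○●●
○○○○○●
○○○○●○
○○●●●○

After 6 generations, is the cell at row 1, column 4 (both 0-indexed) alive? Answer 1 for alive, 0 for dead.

step 0: ○●○○○●
●○○●○●
●○●○●●
○○○○○●
○○○○●○
○○●●●○
step 1: ○●○○○●
○○●●○○
○●○●○○
●○○●○○
○○○○●●
○○●●●●
step 2: ●●○○○●
●●○●●○
○●○●●○
●○●●○●
●○●○○○
○○●●○○
step 3: ○○○○○●
○○○●○○
○○○○○○
●○○○○●
●○○○●●
○○●●○●
step 4: ○○●●○○
○○○○○○
○○○○○○
●○○○●○
○●○●○○
○○○●○○
step 5: ○○●●○○
○○○○○○
○○○○○○
○○○○○○
○○●●●○
○○○●●○
step 6: ○○●●●○
○○○○○○
○○○○○○
○○○●○○
○○●○●○
○○○○○○

0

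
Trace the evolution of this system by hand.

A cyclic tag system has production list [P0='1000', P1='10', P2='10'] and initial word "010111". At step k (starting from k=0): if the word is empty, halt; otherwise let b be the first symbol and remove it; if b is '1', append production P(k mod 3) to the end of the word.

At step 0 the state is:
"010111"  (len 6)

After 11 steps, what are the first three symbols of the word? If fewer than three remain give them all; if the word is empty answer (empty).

010

[0] "010111"  (len 6)
[1] "10111"  (len 5)
[2] "011110"  (len 6)
[3] "11110"  (len 5)
[4] "11101000"  (len 8)
[5] "110100010"  (len 9)
[6] "1010001010"  (len 10)
[7] "0100010101000"  (len 13)
[8] "100010101000"  (len 12)
[9] "0001010100010"  (len 13)
[10] "001010100010"  (len 12)
[11] "01010100010"  (len 11)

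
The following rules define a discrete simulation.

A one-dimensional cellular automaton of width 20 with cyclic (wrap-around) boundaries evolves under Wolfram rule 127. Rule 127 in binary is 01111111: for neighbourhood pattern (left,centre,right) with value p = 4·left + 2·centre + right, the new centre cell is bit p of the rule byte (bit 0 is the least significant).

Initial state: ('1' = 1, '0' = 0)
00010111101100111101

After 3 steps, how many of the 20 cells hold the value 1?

gen 0: 00010111101100111101
gen 1: 11111100111111100111
gen 2: 00000111100000111100
gen 3: 11111100111111100111

16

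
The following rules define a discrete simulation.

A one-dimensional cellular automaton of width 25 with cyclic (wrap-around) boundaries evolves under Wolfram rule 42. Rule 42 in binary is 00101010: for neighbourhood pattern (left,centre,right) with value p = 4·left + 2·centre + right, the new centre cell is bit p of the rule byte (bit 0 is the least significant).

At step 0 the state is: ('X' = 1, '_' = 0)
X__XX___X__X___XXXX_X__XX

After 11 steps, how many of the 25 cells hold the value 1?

9

t=0: X__XX___X__X___XXXX_X__XX
t=1: __XX___X__X___XX___X__XX_
t=2: _XX___X__X___XX___X__XX__
t=3: XX___X__X___XX___X__XX___
t=4: X___X__X___XX___X__XX___X
t=5: ___X__X___XX___X__XX___XX
t=6: __X__X___XX___X__XX___XX_
t=7: _X__X___XX___X__XX___XX__
t=8: X__X___XX___X__XX___XX___
t=9: __X___XX___X__XX___XX___X
t=10: _X___XX___X__XX___XX___X_
t=11: X___XX___X__XX___XX___X__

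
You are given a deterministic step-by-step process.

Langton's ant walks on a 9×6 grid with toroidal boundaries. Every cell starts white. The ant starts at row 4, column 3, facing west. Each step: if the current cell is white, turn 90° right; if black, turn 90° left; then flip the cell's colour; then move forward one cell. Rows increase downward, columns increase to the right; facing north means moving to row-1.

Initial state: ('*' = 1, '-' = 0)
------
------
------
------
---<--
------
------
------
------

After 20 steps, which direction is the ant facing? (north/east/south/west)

gen 0: ------
------
------
------
---<--
------
------
------
------
gen 1: ------
------
------
---^--
---*--
------
------
------
------
gen 2: ------
------
------
---*>-
---*--
------
------
------
------
gen 3: ------
------
------
---**-
---*v-
------
------
------
------
gen 4: ------
------
------
---**-
---<*-
------
------
------
------
gen 5: ------
------
------
---**-
----*-
---v--
------
------
------
gen 6: ------
------
------
---**-
----*-
--<*--
------
------
------
gen 7: ------
------
------
---**-
--^-*-
--**--
------
------
------
gen 8: ------
------
------
---**-
--*>*-
--**--
------
------
------
gen 9: ------
------
------
---**-
--***-
--*v--
------
------
------
gen 10: ------
------
------
---**-
--***-
--*->-
------
------
------
gen 11: ------
------
------
---**-
--***-
--*-*-
----v-
------
------
gen 12: ------
------
------
---**-
--***-
--*-*-
---<*-
------
------
gen 13: ------
------
------
---**-
--***-
--*^*-
---**-
------
------
gen 14: ------
------
------
---**-
--***-
--**>-
---**-
------
------
gen 15: ------
------
------
---**-
--**^-
--**--
---**-
------
------
gen 16: ------
------
------
---**-
--*<--
--**--
---**-
------
------
gen 17: ------
------
------
---**-
--*---
--*v--
---**-
------
------
gen 18: ------
------
------
---**-
--*---
--*->-
---**-
------
------
gen 19: ------
------
------
---**-
--*---
--*-*-
---*v-
------
------
gen 20: ------
------
------
---**-
--*---
--*-*-
---*->
------
------

east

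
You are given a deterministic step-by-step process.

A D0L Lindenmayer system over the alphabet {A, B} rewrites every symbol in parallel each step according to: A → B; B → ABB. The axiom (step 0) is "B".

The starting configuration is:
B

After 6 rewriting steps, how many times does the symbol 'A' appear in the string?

70

[0] B
[1] ABB
[2] BABBABB
[3] ABBBABBABBBABBABB
[4] BABBABBABBBABBABBBABBABBABBBABBABBBABBABB
[5] ABBBABBABBBABBABBBABBABBABBBABBABBBABBABBABBBABBABBBABBABBBABBABBABBBABBABBBABBABBABBBABBABBBABBABB
[6] BABBABBABBBABBABBBABBABBABBBABBABBBABBABBABBBABBABBBABBABB…ABBBABBABBBABBABBBABBABBABBBABBABBBABBABBABBBABBABBBABBABB  (len 239)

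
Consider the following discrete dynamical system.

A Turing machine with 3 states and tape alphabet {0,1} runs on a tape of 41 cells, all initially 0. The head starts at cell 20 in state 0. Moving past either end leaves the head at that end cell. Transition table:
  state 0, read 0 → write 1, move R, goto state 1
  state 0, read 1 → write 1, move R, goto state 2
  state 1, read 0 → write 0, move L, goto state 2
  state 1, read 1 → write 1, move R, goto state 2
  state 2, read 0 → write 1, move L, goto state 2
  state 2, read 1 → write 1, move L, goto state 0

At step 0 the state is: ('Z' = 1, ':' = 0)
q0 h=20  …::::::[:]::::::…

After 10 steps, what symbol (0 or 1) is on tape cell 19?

1

k=0  q0 h=20  …::::::[:]::::::…
k=1  q1 h=21  …:::::Z[:]::::::…
k=2  q2 h=20  …::::::[Z]::::::…
k=3  q0 h=19  …::::::[:]Z:::::…
k=4  q1 h=20  …:::::Z[Z]::::::…
k=5  q2 h=21  …::::ZZ[:]::::::…
k=6  q2 h=20  …:::::Z[Z]Z:::::…
k=7  q0 h=19  …::::::[Z]ZZ::::…
k=8  q2 h=20  …:::::Z[Z]Z:::::…
k=9  q0 h=19  …::::::[Z]ZZ::::…
k=10  q2 h=20  …:::::Z[Z]Z:::::…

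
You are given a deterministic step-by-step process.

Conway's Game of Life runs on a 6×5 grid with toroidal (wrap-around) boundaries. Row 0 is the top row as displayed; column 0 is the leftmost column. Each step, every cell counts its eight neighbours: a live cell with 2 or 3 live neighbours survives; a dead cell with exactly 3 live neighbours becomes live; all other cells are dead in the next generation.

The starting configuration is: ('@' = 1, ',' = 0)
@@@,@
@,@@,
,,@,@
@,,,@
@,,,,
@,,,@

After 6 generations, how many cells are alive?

0) @@@,@
@,@@,
,,@,@
@,,,@
@,,,,
@,,,@
1) ,,@,,
,,,,,
,,@,,
@@,@@
,@,,,
,,,@,
2) ,,,,,
,,,,,
@@@@@
@@,@@
,@,@,
,,@,,
3) ,,,,,
@@@@@
,,,,,
,,,,,
,@,@,
,,@,,
4) @,,,@
@@@@@
@@@@@
,,,,,
,,@,,
,,@,,
5) ,,,,,
,,,,,
,,,,,
@,,,@
,,,,,
,@,@,
6) ,,,,,
,,,,,
,,,,,
,,,,,
@,,,@
,,,,,

2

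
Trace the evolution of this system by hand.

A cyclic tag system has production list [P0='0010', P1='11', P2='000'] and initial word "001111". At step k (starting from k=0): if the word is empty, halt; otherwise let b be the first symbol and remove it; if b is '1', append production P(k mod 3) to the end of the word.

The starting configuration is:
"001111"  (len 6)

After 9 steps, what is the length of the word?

9

step 0: "001111"  (len 6)
step 1: "01111"  (len 5)
step 2: "1111"  (len 4)
step 3: "111000"  (len 6)
step 4: "110000010"  (len 9)
step 5: "1000001011"  (len 10)
step 6: "000001011000"  (len 12)
step 7: "00001011000"  (len 11)
step 8: "0001011000"  (len 10)
step 9: "001011000"  (len 9)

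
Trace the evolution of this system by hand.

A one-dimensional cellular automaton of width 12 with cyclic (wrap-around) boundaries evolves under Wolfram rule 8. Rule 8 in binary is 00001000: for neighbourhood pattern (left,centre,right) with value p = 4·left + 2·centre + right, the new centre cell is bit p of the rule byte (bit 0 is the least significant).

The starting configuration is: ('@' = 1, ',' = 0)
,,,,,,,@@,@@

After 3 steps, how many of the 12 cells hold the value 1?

k=0  ,,,,,,,@@,@@
k=1  ,,,,,,,@,,@,
k=2  ,,,,,,,,,,,,
k=3  ,,,,,,,,,,,,

0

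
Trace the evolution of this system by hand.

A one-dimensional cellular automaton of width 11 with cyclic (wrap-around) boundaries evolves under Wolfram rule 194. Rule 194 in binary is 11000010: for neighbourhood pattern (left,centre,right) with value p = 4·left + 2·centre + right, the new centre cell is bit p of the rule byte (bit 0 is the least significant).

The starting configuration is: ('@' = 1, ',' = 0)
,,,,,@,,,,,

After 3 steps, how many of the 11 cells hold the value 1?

step 0: ,,,,,@,,,,,
step 1: ,,,,@,,,,,,
step 2: ,,,@,,,,,,,
step 3: ,,@,,,,,,,,

1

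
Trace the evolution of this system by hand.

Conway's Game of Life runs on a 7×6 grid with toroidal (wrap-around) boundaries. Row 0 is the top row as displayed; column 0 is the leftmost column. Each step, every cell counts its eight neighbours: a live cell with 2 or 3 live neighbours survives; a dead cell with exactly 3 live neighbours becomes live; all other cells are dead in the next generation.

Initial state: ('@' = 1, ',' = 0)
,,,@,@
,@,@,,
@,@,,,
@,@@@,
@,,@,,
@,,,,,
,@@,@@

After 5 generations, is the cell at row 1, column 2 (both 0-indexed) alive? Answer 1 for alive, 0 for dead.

1

0) ,,,@,@
,@,@,,
@,@,,,
@,@@@,
@,,@,,
@,,,,,
,@@,@@
1) ,@,@,@
@@,@@,
@,,,@@
@,@,@,
@,@@@,
@,@@@,
,@@@@@
2) ,,,,,,
,@,@,,
,,@,,,
@,@,,,
@,,,,,
@,,,,,
,,,,,,
3) ,,,,,,
,,@,,,
,,@@,,
,,,,,,
@,,,,@
,,,,,,
,,,,,,
4) ,,,,,,
,,@@,,
,,@@,,
,,,,,,
,,,,,,
,,,,,,
,,,,,,
5) ,,,,,,
,,@@,,
,,@@,,
,,,,,,
,,,,,,
,,,,,,
,,,,,,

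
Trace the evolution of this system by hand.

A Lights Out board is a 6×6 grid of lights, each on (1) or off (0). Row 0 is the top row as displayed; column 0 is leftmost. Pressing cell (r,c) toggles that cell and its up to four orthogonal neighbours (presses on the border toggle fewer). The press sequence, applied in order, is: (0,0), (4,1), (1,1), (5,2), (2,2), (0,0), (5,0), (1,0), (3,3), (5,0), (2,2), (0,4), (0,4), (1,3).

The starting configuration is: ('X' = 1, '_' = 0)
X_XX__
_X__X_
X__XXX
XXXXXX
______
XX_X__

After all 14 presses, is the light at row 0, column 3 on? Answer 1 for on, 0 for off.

t=0: X_XX__
_X__X_
X__XXX
XXXXXX
______
XX_X__
t=1: _XXX__
XX__X_
X__XXX
XXXXXX
______
XX_X__
t=2: _XXX__
XX__X_
X__XXX
X_XXXX
XXX___
X__X__
t=3: __XX__
__X_X_
XX_XXX
X_XXXX
XXX___
X__X__
t=4: __XX__
__X_X_
XX_XXX
X_XXXX
XX____
XXX___
t=5: __XX__
____X_
X_X_XX
X__XXX
XX____
XXX___
t=6: XXXX__
X___X_
X_X_XX
X__XXX
XX____
XXX___
t=7: XXXX__
X___X_
X_X_XX
X__XXX
_X____
__X___
t=8: _XXX__
_X__X_
__X_XX
X__XXX
_X____
__X___
t=9: _XXX__
_X__X_
__XXXX
X_X__X
_X_X__
__X___
t=10: _XXX__
_X__X_
__XXXX
X_X__X
XX_X__
XXX___
t=11: _XXX__
_XX_X_
_X__XX
X____X
XX_X__
XXX___
t=12: _XX_XX
_XX___
_X__XX
X____X
XX_X__
XXX___
t=13: _XXX__
_XX_X_
_X__XX
X____X
XX_X__
XXX___
t=14: _XX___
_X_X__
_X_XXX
X____X
XX_X__
XXX___

0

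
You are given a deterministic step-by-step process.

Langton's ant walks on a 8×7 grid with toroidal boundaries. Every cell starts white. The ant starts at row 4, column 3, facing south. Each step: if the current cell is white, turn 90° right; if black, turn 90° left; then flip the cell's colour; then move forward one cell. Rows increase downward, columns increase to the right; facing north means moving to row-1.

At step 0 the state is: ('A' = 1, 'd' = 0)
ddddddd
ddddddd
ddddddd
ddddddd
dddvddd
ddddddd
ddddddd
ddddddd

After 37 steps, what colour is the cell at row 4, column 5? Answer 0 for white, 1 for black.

1

0) ddddddd
ddddddd
ddddddd
ddddddd
dddvddd
ddddddd
ddddddd
ddddddd
1) ddddddd
ddddddd
ddddddd
ddddddd
dd<Addd
ddddddd
ddddddd
ddddddd
2) ddddddd
ddddddd
ddddddd
dd^dddd
ddAAddd
ddddddd
ddddddd
ddddddd
3) ddddddd
ddddddd
ddddddd
ddA>ddd
ddAAddd
ddddddd
ddddddd
ddddddd
4) ddddddd
ddddddd
ddddddd
ddAAddd
ddAvddd
ddddddd
ddddddd
ddddddd
5) ddddddd
ddddddd
ddddddd
ddAAddd
ddAd>dd
ddddddd
ddddddd
ddddddd
6) ddddddd
ddddddd
ddddddd
ddAAddd
ddAdAdd
ddddvdd
ddddddd
ddddddd
7) ddddddd
ddddddd
ddddddd
ddAAddd
ddAdAdd
ddd<Add
ddddddd
ddddddd
8) ddddddd
ddddddd
ddddddd
ddAAddd
ddA^Add
dddAAdd
ddddddd
ddddddd
9) ddddddd
ddddddd
ddddddd
ddAAddd
ddAA>dd
dddAAdd
ddddddd
ddddddd
10) ddddddd
ddddddd
ddddddd
ddAA^dd
ddAAddd
dddAAdd
ddddddd
ddddddd
11) ddddddd
ddddddd
ddddddd
ddAAA>d
ddAAddd
dddAAdd
ddddddd
ddddddd
12) ddddddd
ddddddd
ddddddd
ddAAAAd
ddAAdvd
dddAAdd
ddddddd
ddddddd
13) ddddddd
ddddddd
ddddddd
ddAAAAd
ddAA<Ad
dddAAdd
ddddddd
ddddddd
14) ddddddd
ddddddd
ddddddd
ddAA^Ad
ddAAAAd
dddAAdd
ddddddd
ddddddd
15) ddddddd
ddddddd
ddddddd
ddA<dAd
ddAAAAd
dddAAdd
ddddddd
ddddddd
16) ddddddd
ddddddd
ddddddd
ddAddAd
ddAvAAd
dddAAdd
ddddddd
ddddddd
17) ddddddd
ddddddd
ddddddd
ddAddAd
ddAd>Ad
dddAAdd
ddddddd
ddddddd
18) ddddddd
ddddddd
ddddddd
ddAd^Ad
ddAddAd
dddAAdd
ddddddd
ddddddd
19) ddddddd
ddddddd
ddddddd
ddAdA>d
ddAddAd
dddAAdd
ddddddd
ddddddd
20) ddddddd
ddddddd
ddddd^d
ddAdAdd
ddAddAd
dddAAdd
ddddddd
ddddddd
21) ddddddd
ddddddd
dddddA>
ddAdAdd
ddAddAd
dddAAdd
ddddddd
ddddddd
22) ddddddd
ddddddd
dddddAA
ddAdAdv
ddAddAd
dddAAdd
ddddddd
ddddddd
23) ddddddd
ddddddd
dddddAA
ddAdA<A
ddAddAd
dddAAdd
ddddddd
ddddddd
24) ddddddd
ddddddd
ddddd^A
ddAdAAA
ddAddAd
dddAAdd
ddddddd
ddddddd
25) ddddddd
ddddddd
dddd<dA
ddAdAAA
ddAddAd
dddAAdd
ddddddd
ddddddd
26) ddddddd
dddd^dd
ddddAdA
ddAdAAA
ddAddAd
dddAAdd
ddddddd
ddddddd
27) ddddddd
ddddA>d
ddddAdA
ddAdAAA
ddAddAd
dddAAdd
ddddddd
ddddddd
28) ddddddd
ddddAAd
ddddAvA
ddAdAAA
ddAddAd
dddAAdd
ddddddd
ddddddd
29) ddddddd
ddddAAd
dddd<AA
ddAdAAA
ddAddAd
dddAAdd
ddddddd
ddddddd
30) ddddddd
ddddAAd
dddddAA
ddAdvAA
ddAddAd
dddAAdd
ddddddd
ddddddd
31) ddddddd
ddddAAd
dddddAA
ddAdd>A
ddAddAd
dddAAdd
ddddddd
ddddddd
32) ddddddd
ddddAAd
ddddd^A
ddAdddA
ddAddAd
dddAAdd
ddddddd
ddddddd
33) ddddddd
ddddAAd
dddd<dA
ddAdddA
ddAddAd
dddAAdd
ddddddd
ddddddd
34) ddddddd
dddd^Ad
ddddAdA
ddAdddA
ddAddAd
dddAAdd
ddddddd
ddddddd
35) ddddddd
ddd<dAd
ddddAdA
ddAdddA
ddAddAd
dddAAdd
ddddddd
ddddddd
36) ddd^ddd
dddAdAd
ddddAdA
ddAdddA
ddAddAd
dddAAdd
ddddddd
ddddddd
37) dddA>dd
dddAdAd
ddddAdA
ddAdddA
ddAddAd
dddAAdd
ddddddd
ddddddd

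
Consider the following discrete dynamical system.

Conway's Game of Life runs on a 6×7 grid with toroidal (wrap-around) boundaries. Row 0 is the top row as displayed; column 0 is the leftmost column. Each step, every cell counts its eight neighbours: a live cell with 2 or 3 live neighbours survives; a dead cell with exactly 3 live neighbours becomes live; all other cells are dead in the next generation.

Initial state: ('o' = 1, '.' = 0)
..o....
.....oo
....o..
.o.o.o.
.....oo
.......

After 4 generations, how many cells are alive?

t=0: ..o....
.....oo
....o..
.o.o.o.
.....oo
.......
t=1: .......
.....o.
....o.o
.....oo
....ooo
.......
t=2: .......
.....o.
....o.o
o......
....o.o
.....o.
t=3: .......
.....o.
.....oo
o.....o
.....oo
.....o.
t=4: .......
.....oo
o....o.
o......
o....o.
.....oo

9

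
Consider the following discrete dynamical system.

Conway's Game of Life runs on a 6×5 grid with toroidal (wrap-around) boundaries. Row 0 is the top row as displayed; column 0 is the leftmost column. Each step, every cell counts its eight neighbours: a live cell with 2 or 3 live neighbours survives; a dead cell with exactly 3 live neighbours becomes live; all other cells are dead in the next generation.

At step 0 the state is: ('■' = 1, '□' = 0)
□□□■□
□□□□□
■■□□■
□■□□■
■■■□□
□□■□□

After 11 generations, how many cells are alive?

gen 0: □□□■□
□□□□□
■■□□■
□■□□■
■■■□□
□□■□□
gen 1: □□□□□
■□□□■
□■□□■
□□□■■
■□■■□
□□■■□
gen 2: □□□■■
■□□□■
□□□□□
□■□□□
□■□□□
□■■■■
gen 3: □■□□□
■□□■■
■□□□□
□□□□□
□■□■□
□■□□■
gen 4: □■■■□
■■□□■
■□□□□
□□□□□
■□■□□
□■□□□
gen 5: □□□■■
□□□■■
■■□□■
□■□□□
□■□□□
■□□■□
gen 6: ■□■□□
□□■□□
□■■■■
□■■□□
■■■□□
■□■■□
gen 7: □□■□■
■□□□■
■□□□□
□□□□■
■□□□■
■□□■□
gen 8: □■□□□
■■□■■
■□□□□
□□□□■
■□□■□
■■□■□
gen 9: □□□■□
□■■□■
□■□■□
■□□□■
■■■■□
■■□□□
gen 10: □□□■■
■■□□■
□■□■□
□□□□□
□□■■□
■□□■□
gen 11: □■■■□
□■□□□
□■■□■
□□□■□
□□■■■
□□□□□

11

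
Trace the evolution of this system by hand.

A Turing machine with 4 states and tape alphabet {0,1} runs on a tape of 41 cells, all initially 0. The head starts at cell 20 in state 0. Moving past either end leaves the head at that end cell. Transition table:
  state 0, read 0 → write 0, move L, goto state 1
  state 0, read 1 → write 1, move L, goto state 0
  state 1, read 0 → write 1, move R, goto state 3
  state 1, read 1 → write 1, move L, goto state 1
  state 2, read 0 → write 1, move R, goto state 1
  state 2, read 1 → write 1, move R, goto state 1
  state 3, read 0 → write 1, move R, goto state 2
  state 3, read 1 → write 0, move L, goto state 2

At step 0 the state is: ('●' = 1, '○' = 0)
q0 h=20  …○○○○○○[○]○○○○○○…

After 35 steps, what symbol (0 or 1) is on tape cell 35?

k=0  q0 h=20  …○○○○○○[○]○○○○○○…
k=1  q1 h=19  …○○○○○○[○]○○○○○○…
k=2  q3 h=20  …○○○○○●[○]○○○○○○…
k=3  q2 h=21  …○○○○●●[○]○○○○○○…
k=4  q1 h=22  …○○○●●●[○]○○○○○○…
k=5  q3 h=23  …○○●●●●[○]○○○○○○…
k=6  q2 h=24  …○●●●●●[○]○○○○○○…
k=7  q1 h=25  …●●●●●●[○]○○○○○○…
k=8  q3 h=26  …●●●●●●[○]○○○○○○…
k=9  q2 h=27  …●●●●●●[○]○○○○○○…
k=10  q1 h=28  …●●●●●●[○]○○○○○○…
k=11  q3 h=29  …●●●●●●[○]○○○○○○…
k=12  q2 h=30  …●●●●●●[○]○○○○○○…
k=13  q1 h=31  …●●●●●●[○]○○○○○○…
k=14  q3 h=32  …●●●●●●[○]○○○○○○…
k=15  q2 h=33  …●●●●●●[○]○○○○○○…
k=16  q1 h=34  …●●●●●●[○]○○○○○○|
k=17  q3 h=35  …●●●●●●[○]○○○○○|
k=18  q2 h=36  …●●●●●●[○]○○○○|
k=19  q1 h=37  …●●●●●●[○]○○○|
k=20  q3 h=38  …●●●●●●[○]○○|
k=21  q2 h=39  …●●●●●●[○]○|
k=22  q1 h=40  …●●●●●●[○]|
k=23  q3 h=40  …●●●●●●[●]|
k=24  q2 h=39  …●●●●●●[●]○|
k=25  q1 h=40  …●●●●●●[○]|
k=26  q3 h=40  …●●●●●●[●]|
k=27  q2 h=39  …●●●●●●[●]○|
k=28  q1 h=40  …●●●●●●[○]|
k=29  q3 h=40  …●●●●●●[●]|
k=30  q2 h=39  …●●●●●●[●]○|
k=31  q1 h=40  …●●●●●●[○]|
k=32  q3 h=40  …●●●●●●[●]|
k=33  q2 h=39  …●●●●●●[●]○|
k=34  q1 h=40  …●●●●●●[○]|
k=35  q3 h=40  …●●●●●●[●]|

1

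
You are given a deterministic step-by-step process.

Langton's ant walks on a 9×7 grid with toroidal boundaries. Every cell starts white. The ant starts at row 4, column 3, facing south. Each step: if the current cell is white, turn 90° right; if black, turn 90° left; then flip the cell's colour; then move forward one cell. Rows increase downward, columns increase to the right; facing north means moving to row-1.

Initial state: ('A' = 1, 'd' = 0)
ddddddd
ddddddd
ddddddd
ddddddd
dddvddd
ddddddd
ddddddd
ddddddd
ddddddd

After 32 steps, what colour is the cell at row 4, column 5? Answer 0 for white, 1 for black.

0) ddddddd
ddddddd
ddddddd
ddddddd
dddvddd
ddddddd
ddddddd
ddddddd
ddddddd
1) ddddddd
ddddddd
ddddddd
ddddddd
dd<Addd
ddddddd
ddddddd
ddddddd
ddddddd
2) ddddddd
ddddddd
ddddddd
dd^dddd
ddAAddd
ddddddd
ddddddd
ddddddd
ddddddd
3) ddddddd
ddddddd
ddddddd
ddA>ddd
ddAAddd
ddddddd
ddddddd
ddddddd
ddddddd
4) ddddddd
ddddddd
ddddddd
ddAAddd
ddAvddd
ddddddd
ddddddd
ddddddd
ddddddd
5) ddddddd
ddddddd
ddddddd
ddAAddd
ddAd>dd
ddddddd
ddddddd
ddddddd
ddddddd
6) ddddddd
ddddddd
ddddddd
ddAAddd
ddAdAdd
ddddvdd
ddddddd
ddddddd
ddddddd
7) ddddddd
ddddddd
ddddddd
ddAAddd
ddAdAdd
ddd<Add
ddddddd
ddddddd
ddddddd
8) ddddddd
ddddddd
ddddddd
ddAAddd
ddA^Add
dddAAdd
ddddddd
ddddddd
ddddddd
9) ddddddd
ddddddd
ddddddd
ddAAddd
ddAA>dd
dddAAdd
ddddddd
ddddddd
ddddddd
10) ddddddd
ddddddd
ddddddd
ddAA^dd
ddAAddd
dddAAdd
ddddddd
ddddddd
ddddddd
11) ddddddd
ddddddd
ddddddd
ddAAA>d
ddAAddd
dddAAdd
ddddddd
ddddddd
ddddddd
12) ddddddd
ddddddd
ddddddd
ddAAAAd
ddAAdvd
dddAAdd
ddddddd
ddddddd
ddddddd
13) ddddddd
ddddddd
ddddddd
ddAAAAd
ddAA<Ad
dddAAdd
ddddddd
ddddddd
ddddddd
14) ddddddd
ddddddd
ddddddd
ddAA^Ad
ddAAAAd
dddAAdd
ddddddd
ddddddd
ddddddd
15) ddddddd
ddddddd
ddddddd
ddA<dAd
ddAAAAd
dddAAdd
ddddddd
ddddddd
ddddddd
16) ddddddd
ddddddd
ddddddd
ddAddAd
ddAvAAd
dddAAdd
ddddddd
ddddddd
ddddddd
17) ddddddd
ddddddd
ddddddd
ddAddAd
ddAd>Ad
dddAAdd
ddddddd
ddddddd
ddddddd
18) ddddddd
ddddddd
ddddddd
ddAd^Ad
ddAddAd
dddAAdd
ddddddd
ddddddd
ddddddd
19) ddddddd
ddddddd
ddddddd
ddAdA>d
ddAddAd
dddAAdd
ddddddd
ddddddd
ddddddd
20) ddddddd
ddddddd
ddddd^d
ddAdAdd
ddAddAd
dddAAdd
ddddddd
ddddddd
ddddddd
21) ddddddd
ddddddd
dddddA>
ddAdAdd
ddAddAd
dddAAdd
ddddddd
ddddddd
ddddddd
22) ddddddd
ddddddd
dddddAA
ddAdAdv
ddAddAd
dddAAdd
ddddddd
ddddddd
ddddddd
23) ddddddd
ddddddd
dddddAA
ddAdA<A
ddAddAd
dddAAdd
ddddddd
ddddddd
ddddddd
24) ddddddd
ddddddd
ddddd^A
ddAdAAA
ddAddAd
dddAAdd
ddddddd
ddddddd
ddddddd
25) ddddddd
ddddddd
dddd<dA
ddAdAAA
ddAddAd
dddAAdd
ddddddd
ddddddd
ddddddd
26) ddddddd
dddd^dd
ddddAdA
ddAdAAA
ddAddAd
dddAAdd
ddddddd
ddddddd
ddddddd
27) ddddddd
ddddA>d
ddddAdA
ddAdAAA
ddAddAd
dddAAdd
ddddddd
ddddddd
ddddddd
28) ddddddd
ddddAAd
ddddAvA
ddAdAAA
ddAddAd
dddAAdd
ddddddd
ddddddd
ddddddd
29) ddddddd
ddddAAd
dddd<AA
ddAdAAA
ddAddAd
dddAAdd
ddddddd
ddddddd
ddddddd
30) ddddddd
ddddAAd
dddddAA
ddAdvAA
ddAddAd
dddAAdd
ddddddd
ddddddd
ddddddd
31) ddddddd
ddddAAd
dddddAA
ddAdd>A
ddAddAd
dddAAdd
ddddddd
ddddddd
ddddddd
32) ddddddd
ddddAAd
ddddd^A
ddAdddA
ddAddAd
dddAAdd
ddddddd
ddddddd
ddddddd

1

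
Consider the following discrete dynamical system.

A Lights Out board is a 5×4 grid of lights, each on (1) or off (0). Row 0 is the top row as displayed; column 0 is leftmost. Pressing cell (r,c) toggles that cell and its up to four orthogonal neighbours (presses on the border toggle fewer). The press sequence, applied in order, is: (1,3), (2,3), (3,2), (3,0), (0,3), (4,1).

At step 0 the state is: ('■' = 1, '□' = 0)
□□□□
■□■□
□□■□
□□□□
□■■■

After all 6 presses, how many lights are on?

10

0) □□□□
■□■□
□□■□
□□□□
□■■■
1) □□□■
■□□■
□□■■
□□□□
□■■■
2) □□□■
■□□□
□□□□
□□□■
□■■■
3) □□□■
■□□□
□□■□
□■■□
□■□■
4) □□□■
■□□□
■□■□
■□■□
■■□■
5) □□■□
■□□■
■□■□
■□■□
■■□■
6) □□■□
■□□■
■□■□
■■■□
□□■■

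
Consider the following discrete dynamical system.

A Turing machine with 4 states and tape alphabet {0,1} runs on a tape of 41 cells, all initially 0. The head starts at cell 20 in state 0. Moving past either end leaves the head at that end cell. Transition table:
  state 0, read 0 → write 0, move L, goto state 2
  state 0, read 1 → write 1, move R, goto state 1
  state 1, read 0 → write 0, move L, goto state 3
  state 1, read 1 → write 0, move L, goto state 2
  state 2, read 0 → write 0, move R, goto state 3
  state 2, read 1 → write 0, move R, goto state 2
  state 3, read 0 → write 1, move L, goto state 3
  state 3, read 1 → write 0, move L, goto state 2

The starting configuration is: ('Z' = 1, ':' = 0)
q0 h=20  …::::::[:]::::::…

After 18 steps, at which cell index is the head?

4

k=0  q0 h=20  …::::::[:]::::::…
k=1  q2 h=19  …::::::[:]::::::…
k=2  q3 h=20  …::::::[:]::::::…
k=3  q3 h=19  …::::::[:]Z:::::…
k=4  q3 h=18  …::::::[:]ZZ::::…
k=5  q3 h=17  …::::::[:]ZZZ:::…
k=6  q3 h=16  …::::::[:]ZZZZ::…
k=7  q3 h=15  …::::::[:]ZZZZZ:…
k=8  q3 h=14  …::::::[:]ZZZZZZ…
k=9  q3 h=13  …::::::[:]ZZZZZZ…
k=10  q3 h=12  …::::::[:]ZZZZZZ…
k=11  q3 h=11  …::::::[:]ZZZZZZ…
k=12  q3 h=10  …::::::[:]ZZZZZZ…
k=13  q3 h= 9  …::::::[:]ZZZZZZ…
k=14  q3 h= 8  …::::::[:]ZZZZZZ…
k=15  q3 h= 7  …::::::[:]ZZZZZZ…
k=16  q3 h= 6  |::::::[:]ZZZZZZ…
k=17  q3 h= 5  |:::::[:]ZZZZZZ…
k=18  q3 h= 4  |::::[:]ZZZZZZ…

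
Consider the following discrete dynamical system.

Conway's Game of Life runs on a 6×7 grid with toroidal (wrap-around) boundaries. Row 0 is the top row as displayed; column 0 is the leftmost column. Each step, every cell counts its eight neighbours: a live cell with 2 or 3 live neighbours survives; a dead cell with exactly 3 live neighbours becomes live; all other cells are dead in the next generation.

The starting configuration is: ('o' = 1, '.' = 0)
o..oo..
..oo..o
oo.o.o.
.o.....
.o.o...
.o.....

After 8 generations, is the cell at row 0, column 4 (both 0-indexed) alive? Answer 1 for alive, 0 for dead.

0) o..oo..
..oo..o
oo.o.o.
.o.....
.o.o...
.o.....
1) oo.oo..
.....oo
oo.oo.o
.o..o..
oo.....
oo.oo..
2) .o.o...
.......
.oooo.o
...oooo
...oo..
...oo.o
3) ..ooo..
oo..o..
o.o...o
o.....o
..o...o
.....o.
4) .ooooo.
o...ooo
.....o.
.....o.
o....oo
..o.oo.
5) ooo....
ooo....
.......
....oo.
.......
o.o....
6) ...o..o
o.o....
.o.....
.......
.......
o.o....
7) o.oo..o
ooo....
.o.....
.......
.......
.......
8) o.oo..o
...o..o
ooo....
.......
.......
.......

0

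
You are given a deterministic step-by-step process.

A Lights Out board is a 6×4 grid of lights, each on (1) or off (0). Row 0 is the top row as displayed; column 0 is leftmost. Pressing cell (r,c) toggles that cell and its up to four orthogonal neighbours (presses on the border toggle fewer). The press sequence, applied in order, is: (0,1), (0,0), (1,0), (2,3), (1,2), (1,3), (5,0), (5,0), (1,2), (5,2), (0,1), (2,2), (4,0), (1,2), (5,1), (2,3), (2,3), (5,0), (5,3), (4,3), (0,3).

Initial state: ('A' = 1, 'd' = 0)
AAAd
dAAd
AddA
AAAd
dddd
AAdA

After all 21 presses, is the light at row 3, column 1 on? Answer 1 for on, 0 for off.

step 0: AAAd
dAAd
AddA
AAAd
dddd
AAdA
step 1: dddd
ddAd
AddA
AAAd
dddd
AAdA
step 2: AAdd
AdAd
AddA
AAAd
dddd
AAdA
step 3: dAdd
dAAd
dddA
AAAd
dddd
AAdA
step 4: dAdd
dAAA
ddAd
AAAA
dddd
AAdA
step 5: dAAd
dddd
dddd
AAAA
dddd
AAdA
step 6: dAAA
ddAA
dddA
AAAA
dddd
AAdA
step 7: dAAA
ddAA
dddA
AAAA
Addd
dddA
step 8: dAAA
ddAA
dddA
AAAA
dddd
AAdA
step 9: dAdA
dAdd
ddAA
AAAA
dddd
AAdA
step 10: dAdA
dAdd
ddAA
AAAA
ddAd
AdAd
step 11: AdAA
dddd
ddAA
AAAA
ddAd
AdAd
step 12: AdAA
ddAd
dAdd
AAdA
ddAd
AdAd
step 13: AdAA
ddAd
dAdd
dAdA
AAAd
ddAd
step 14: AddA
dAdA
dAAd
dAdA
AAAd
ddAd
step 15: AddA
dAdA
dAAd
dAdA
AdAd
AAdd
step 16: AddA
dAdd
dAdA
dAdd
AdAd
AAdd
step 17: AddA
dAdA
dAAd
dAdA
AdAd
AAdd
step 18: AddA
dAdA
dAAd
dAdA
ddAd
dddd
step 19: AddA
dAdA
dAAd
dAdA
ddAA
ddAA
step 20: AddA
dAdA
dAAd
dAdd
dddd
ddAd
step 21: AdAd
dAdd
dAAd
dAdd
dddd
ddAd

1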